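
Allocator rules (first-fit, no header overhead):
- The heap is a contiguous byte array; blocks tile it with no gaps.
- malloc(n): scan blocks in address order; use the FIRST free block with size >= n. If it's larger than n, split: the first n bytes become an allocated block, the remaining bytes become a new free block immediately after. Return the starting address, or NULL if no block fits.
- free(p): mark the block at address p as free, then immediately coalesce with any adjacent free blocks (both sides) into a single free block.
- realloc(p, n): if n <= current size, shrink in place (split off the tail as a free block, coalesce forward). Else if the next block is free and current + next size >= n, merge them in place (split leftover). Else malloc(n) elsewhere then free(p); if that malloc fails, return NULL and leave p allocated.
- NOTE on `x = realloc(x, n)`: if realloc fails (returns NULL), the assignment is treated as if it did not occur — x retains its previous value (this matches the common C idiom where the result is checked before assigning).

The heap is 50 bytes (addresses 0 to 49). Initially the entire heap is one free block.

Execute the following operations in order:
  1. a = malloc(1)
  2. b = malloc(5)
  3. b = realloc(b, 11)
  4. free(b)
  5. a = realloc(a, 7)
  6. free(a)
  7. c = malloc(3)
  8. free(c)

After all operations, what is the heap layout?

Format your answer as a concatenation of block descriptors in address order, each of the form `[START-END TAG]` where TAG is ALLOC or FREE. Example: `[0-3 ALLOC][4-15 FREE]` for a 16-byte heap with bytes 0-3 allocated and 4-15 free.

Answer: [0-49 FREE]

Derivation:
Op 1: a = malloc(1) -> a = 0; heap: [0-0 ALLOC][1-49 FREE]
Op 2: b = malloc(5) -> b = 1; heap: [0-0 ALLOC][1-5 ALLOC][6-49 FREE]
Op 3: b = realloc(b, 11) -> b = 1; heap: [0-0 ALLOC][1-11 ALLOC][12-49 FREE]
Op 4: free(b) -> (freed b); heap: [0-0 ALLOC][1-49 FREE]
Op 5: a = realloc(a, 7) -> a = 0; heap: [0-6 ALLOC][7-49 FREE]
Op 6: free(a) -> (freed a); heap: [0-49 FREE]
Op 7: c = malloc(3) -> c = 0; heap: [0-2 ALLOC][3-49 FREE]
Op 8: free(c) -> (freed c); heap: [0-49 FREE]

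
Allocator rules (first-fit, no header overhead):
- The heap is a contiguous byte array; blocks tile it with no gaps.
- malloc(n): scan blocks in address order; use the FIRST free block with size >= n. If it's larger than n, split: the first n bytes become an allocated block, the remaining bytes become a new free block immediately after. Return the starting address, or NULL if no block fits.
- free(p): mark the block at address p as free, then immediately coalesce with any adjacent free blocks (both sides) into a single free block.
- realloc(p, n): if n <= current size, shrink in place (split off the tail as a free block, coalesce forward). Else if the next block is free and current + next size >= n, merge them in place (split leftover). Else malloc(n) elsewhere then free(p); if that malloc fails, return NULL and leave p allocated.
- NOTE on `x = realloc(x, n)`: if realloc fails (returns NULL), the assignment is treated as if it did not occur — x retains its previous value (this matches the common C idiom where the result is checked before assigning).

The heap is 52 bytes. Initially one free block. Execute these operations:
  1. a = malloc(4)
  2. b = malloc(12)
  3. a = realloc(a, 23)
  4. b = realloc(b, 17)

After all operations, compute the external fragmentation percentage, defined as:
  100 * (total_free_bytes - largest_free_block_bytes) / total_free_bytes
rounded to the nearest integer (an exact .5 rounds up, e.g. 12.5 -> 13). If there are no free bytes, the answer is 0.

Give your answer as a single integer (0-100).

Op 1: a = malloc(4) -> a = 0; heap: [0-3 ALLOC][4-51 FREE]
Op 2: b = malloc(12) -> b = 4; heap: [0-3 ALLOC][4-15 ALLOC][16-51 FREE]
Op 3: a = realloc(a, 23) -> a = 16; heap: [0-3 FREE][4-15 ALLOC][16-38 ALLOC][39-51 FREE]
Op 4: b = realloc(b, 17) -> NULL (b unchanged); heap: [0-3 FREE][4-15 ALLOC][16-38 ALLOC][39-51 FREE]
Free blocks: [4 13] total_free=17 largest=13 -> 100*(17-13)/17 = 400/17 ≈ 23.529 -> rounds to 24

Answer: 24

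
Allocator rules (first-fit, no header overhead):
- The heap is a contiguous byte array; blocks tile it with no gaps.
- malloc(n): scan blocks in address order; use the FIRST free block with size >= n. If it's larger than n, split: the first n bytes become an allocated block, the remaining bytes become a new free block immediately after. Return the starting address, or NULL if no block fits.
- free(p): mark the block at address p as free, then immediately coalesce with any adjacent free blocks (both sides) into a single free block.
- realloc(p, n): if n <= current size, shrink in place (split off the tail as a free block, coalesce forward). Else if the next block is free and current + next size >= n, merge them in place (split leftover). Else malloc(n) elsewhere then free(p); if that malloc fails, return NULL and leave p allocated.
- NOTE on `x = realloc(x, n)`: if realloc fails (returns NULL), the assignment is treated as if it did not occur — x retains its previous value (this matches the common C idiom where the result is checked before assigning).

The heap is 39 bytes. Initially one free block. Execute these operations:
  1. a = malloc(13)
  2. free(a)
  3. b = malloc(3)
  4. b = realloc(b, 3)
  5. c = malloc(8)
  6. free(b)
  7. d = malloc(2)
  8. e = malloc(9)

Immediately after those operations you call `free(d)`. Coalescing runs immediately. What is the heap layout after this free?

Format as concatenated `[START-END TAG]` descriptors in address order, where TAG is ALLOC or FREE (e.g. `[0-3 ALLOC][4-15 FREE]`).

Op 1: a = malloc(13) -> a = 0; heap: [0-12 ALLOC][13-38 FREE]
Op 2: free(a) -> (freed a); heap: [0-38 FREE]
Op 3: b = malloc(3) -> b = 0; heap: [0-2 ALLOC][3-38 FREE]
Op 4: b = realloc(b, 3) -> b = 0; heap: [0-2 ALLOC][3-38 FREE]
Op 5: c = malloc(8) -> c = 3; heap: [0-2 ALLOC][3-10 ALLOC][11-38 FREE]
Op 6: free(b) -> (freed b); heap: [0-2 FREE][3-10 ALLOC][11-38 FREE]
Op 7: d = malloc(2) -> d = 0; heap: [0-1 ALLOC][2-2 FREE][3-10 ALLOC][11-38 FREE]
Op 8: e = malloc(9) -> e = 11; heap: [0-1 ALLOC][2-2 FREE][3-10 ALLOC][11-19 ALLOC][20-38 FREE]
free(d): d = 0 -> block [0-1 ALLOC]; mark free, coalesce with adjacent free neighbors -> [0-2 FREE][3-10 ALLOC][11-19 ALLOC][20-38 FREE]

Answer: [0-2 FREE][3-10 ALLOC][11-19 ALLOC][20-38 FREE]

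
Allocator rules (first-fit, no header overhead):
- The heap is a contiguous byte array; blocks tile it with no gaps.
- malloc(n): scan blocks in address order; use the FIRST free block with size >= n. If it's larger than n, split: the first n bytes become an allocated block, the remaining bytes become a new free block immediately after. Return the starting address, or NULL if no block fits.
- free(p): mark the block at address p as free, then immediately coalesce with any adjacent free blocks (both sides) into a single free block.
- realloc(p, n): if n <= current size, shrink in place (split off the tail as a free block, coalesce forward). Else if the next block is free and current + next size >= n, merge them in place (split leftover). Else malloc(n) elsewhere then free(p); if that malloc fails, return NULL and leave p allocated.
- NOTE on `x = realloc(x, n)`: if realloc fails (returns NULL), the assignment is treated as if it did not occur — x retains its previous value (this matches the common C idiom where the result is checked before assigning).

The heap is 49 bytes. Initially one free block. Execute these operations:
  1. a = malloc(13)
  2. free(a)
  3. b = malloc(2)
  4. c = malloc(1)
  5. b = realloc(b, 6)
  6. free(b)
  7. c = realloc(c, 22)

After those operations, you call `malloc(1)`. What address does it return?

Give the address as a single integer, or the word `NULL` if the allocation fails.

Op 1: a = malloc(13) -> a = 0; heap: [0-12 ALLOC][13-48 FREE]
Op 2: free(a) -> (freed a); heap: [0-48 FREE]
Op 3: b = malloc(2) -> b = 0; heap: [0-1 ALLOC][2-48 FREE]
Op 4: c = malloc(1) -> c = 2; heap: [0-1 ALLOC][2-2 ALLOC][3-48 FREE]
Op 5: b = realloc(b, 6) -> b = 3; heap: [0-1 FREE][2-2 ALLOC][3-8 ALLOC][9-48 FREE]
Op 6: free(b) -> (freed b); heap: [0-1 FREE][2-2 ALLOC][3-48 FREE]
Op 7: c = realloc(c, 22) -> c = 2; heap: [0-1 FREE][2-23 ALLOC][24-48 FREE]
malloc(1): first-fit scan over [0-1 FREE][2-23 ALLOC][24-48 FREE] -> 0

Answer: 0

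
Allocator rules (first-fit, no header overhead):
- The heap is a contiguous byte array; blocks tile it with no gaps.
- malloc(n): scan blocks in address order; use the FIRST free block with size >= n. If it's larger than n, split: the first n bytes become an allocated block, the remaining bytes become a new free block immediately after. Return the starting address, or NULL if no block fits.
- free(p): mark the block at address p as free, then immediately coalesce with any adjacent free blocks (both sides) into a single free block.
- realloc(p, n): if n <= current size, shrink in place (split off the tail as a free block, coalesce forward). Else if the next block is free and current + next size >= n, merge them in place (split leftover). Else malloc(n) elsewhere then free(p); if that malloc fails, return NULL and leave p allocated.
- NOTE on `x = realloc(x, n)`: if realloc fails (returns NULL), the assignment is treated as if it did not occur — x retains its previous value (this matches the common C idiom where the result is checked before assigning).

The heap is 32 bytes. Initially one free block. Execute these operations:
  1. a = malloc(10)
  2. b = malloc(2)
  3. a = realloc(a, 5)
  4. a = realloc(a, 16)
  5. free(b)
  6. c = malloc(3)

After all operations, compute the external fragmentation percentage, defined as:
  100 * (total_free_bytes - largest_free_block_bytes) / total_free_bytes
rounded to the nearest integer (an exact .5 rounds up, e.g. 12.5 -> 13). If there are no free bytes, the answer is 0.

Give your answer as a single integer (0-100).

Answer: 31

Derivation:
Op 1: a = malloc(10) -> a = 0; heap: [0-9 ALLOC][10-31 FREE]
Op 2: b = malloc(2) -> b = 10; heap: [0-9 ALLOC][10-11 ALLOC][12-31 FREE]
Op 3: a = realloc(a, 5) -> a = 0; heap: [0-4 ALLOC][5-9 FREE][10-11 ALLOC][12-31 FREE]
Op 4: a = realloc(a, 16) -> a = 12; heap: [0-9 FREE][10-11 ALLOC][12-27 ALLOC][28-31 FREE]
Op 5: free(b) -> (freed b); heap: [0-11 FREE][12-27 ALLOC][28-31 FREE]
Op 6: c = malloc(3) -> c = 0; heap: [0-2 ALLOC][3-11 FREE][12-27 ALLOC][28-31 FREE]
Free blocks: [9 4] total_free=13 largest=9 -> 100*(13-9)/13 = 400/13 ≈ 30.769 -> rounds to 31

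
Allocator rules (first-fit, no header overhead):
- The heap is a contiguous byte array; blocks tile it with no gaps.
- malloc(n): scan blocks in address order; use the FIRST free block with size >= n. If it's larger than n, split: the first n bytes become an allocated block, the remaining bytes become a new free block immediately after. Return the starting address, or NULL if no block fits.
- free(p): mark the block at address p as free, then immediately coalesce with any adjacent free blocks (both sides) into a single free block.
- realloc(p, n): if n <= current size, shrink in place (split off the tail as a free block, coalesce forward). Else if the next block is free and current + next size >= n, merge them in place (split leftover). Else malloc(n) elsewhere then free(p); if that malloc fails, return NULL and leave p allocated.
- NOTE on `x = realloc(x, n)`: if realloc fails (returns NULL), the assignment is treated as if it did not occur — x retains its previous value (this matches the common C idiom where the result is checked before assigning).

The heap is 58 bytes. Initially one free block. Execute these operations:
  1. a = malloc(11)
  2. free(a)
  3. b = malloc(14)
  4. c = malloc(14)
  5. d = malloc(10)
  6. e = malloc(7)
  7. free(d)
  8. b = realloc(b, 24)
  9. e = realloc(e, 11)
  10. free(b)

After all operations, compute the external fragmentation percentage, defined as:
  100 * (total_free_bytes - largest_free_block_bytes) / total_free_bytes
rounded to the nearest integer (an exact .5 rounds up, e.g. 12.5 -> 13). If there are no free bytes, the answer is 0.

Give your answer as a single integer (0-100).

Op 1: a = malloc(11) -> a = 0; heap: [0-10 ALLOC][11-57 FREE]
Op 2: free(a) -> (freed a); heap: [0-57 FREE]
Op 3: b = malloc(14) -> b = 0; heap: [0-13 ALLOC][14-57 FREE]
Op 4: c = malloc(14) -> c = 14; heap: [0-13 ALLOC][14-27 ALLOC][28-57 FREE]
Op 5: d = malloc(10) -> d = 28; heap: [0-13 ALLOC][14-27 ALLOC][28-37 ALLOC][38-57 FREE]
Op 6: e = malloc(7) -> e = 38; heap: [0-13 ALLOC][14-27 ALLOC][28-37 ALLOC][38-44 ALLOC][45-57 FREE]
Op 7: free(d) -> (freed d); heap: [0-13 ALLOC][14-27 ALLOC][28-37 FREE][38-44 ALLOC][45-57 FREE]
Op 8: b = realloc(b, 24) -> NULL (b unchanged); heap: [0-13 ALLOC][14-27 ALLOC][28-37 FREE][38-44 ALLOC][45-57 FREE]
Op 9: e = realloc(e, 11) -> e = 38; heap: [0-13 ALLOC][14-27 ALLOC][28-37 FREE][38-48 ALLOC][49-57 FREE]
Op 10: free(b) -> (freed b); heap: [0-13 FREE][14-27 ALLOC][28-37 FREE][38-48 ALLOC][49-57 FREE]
Free blocks: [14 10 9] total_free=33 largest=14 -> 100*(33-14)/33 = 1900/33 ≈ 57.576 -> rounds to 58

Answer: 58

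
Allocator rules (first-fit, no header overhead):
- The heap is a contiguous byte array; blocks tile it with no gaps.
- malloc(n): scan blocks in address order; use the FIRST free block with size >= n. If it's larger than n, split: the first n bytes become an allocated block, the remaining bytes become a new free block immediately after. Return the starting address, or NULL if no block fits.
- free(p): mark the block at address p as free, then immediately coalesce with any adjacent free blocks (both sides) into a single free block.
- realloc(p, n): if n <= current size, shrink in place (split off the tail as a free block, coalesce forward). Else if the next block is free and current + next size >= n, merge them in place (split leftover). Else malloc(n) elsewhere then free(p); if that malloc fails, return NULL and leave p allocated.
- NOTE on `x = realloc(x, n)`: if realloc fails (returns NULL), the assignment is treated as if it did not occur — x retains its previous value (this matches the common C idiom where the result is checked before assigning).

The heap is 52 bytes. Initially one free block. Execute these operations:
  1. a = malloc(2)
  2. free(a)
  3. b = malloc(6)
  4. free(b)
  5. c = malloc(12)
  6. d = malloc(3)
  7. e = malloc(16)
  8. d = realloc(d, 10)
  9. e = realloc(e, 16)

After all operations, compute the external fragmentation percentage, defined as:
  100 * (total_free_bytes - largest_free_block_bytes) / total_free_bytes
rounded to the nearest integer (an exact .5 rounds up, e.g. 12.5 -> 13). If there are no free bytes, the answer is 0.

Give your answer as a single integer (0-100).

Answer: 21

Derivation:
Op 1: a = malloc(2) -> a = 0; heap: [0-1 ALLOC][2-51 FREE]
Op 2: free(a) -> (freed a); heap: [0-51 FREE]
Op 3: b = malloc(6) -> b = 0; heap: [0-5 ALLOC][6-51 FREE]
Op 4: free(b) -> (freed b); heap: [0-51 FREE]
Op 5: c = malloc(12) -> c = 0; heap: [0-11 ALLOC][12-51 FREE]
Op 6: d = malloc(3) -> d = 12; heap: [0-11 ALLOC][12-14 ALLOC][15-51 FREE]
Op 7: e = malloc(16) -> e = 15; heap: [0-11 ALLOC][12-14 ALLOC][15-30 ALLOC][31-51 FREE]
Op 8: d = realloc(d, 10) -> d = 31; heap: [0-11 ALLOC][12-14 FREE][15-30 ALLOC][31-40 ALLOC][41-51 FREE]
Op 9: e = realloc(e, 16) -> e = 15; heap: [0-11 ALLOC][12-14 FREE][15-30 ALLOC][31-40 ALLOC][41-51 FREE]
Free blocks: [3 11] total_free=14 largest=11 -> 100*(14-11)/14 = 300/14 ≈ 21.429 -> rounds to 21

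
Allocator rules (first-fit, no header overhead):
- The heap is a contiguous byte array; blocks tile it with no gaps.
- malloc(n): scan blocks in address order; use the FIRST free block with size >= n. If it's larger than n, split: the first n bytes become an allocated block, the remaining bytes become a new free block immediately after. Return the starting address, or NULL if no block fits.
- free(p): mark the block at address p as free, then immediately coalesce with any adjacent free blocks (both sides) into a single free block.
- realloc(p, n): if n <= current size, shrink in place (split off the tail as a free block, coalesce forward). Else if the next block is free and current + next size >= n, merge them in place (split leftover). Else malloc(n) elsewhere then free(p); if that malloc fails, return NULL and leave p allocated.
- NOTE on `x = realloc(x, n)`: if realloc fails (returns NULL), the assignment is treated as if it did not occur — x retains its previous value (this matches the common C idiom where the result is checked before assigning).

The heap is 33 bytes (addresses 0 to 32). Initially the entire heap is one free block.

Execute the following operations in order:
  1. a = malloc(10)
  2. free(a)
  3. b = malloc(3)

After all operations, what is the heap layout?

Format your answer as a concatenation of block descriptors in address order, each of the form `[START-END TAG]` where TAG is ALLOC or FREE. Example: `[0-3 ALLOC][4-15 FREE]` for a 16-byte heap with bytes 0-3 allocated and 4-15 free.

Op 1: a = malloc(10) -> a = 0; heap: [0-9 ALLOC][10-32 FREE]
Op 2: free(a) -> (freed a); heap: [0-32 FREE]
Op 3: b = malloc(3) -> b = 0; heap: [0-2 ALLOC][3-32 FREE]

Answer: [0-2 ALLOC][3-32 FREE]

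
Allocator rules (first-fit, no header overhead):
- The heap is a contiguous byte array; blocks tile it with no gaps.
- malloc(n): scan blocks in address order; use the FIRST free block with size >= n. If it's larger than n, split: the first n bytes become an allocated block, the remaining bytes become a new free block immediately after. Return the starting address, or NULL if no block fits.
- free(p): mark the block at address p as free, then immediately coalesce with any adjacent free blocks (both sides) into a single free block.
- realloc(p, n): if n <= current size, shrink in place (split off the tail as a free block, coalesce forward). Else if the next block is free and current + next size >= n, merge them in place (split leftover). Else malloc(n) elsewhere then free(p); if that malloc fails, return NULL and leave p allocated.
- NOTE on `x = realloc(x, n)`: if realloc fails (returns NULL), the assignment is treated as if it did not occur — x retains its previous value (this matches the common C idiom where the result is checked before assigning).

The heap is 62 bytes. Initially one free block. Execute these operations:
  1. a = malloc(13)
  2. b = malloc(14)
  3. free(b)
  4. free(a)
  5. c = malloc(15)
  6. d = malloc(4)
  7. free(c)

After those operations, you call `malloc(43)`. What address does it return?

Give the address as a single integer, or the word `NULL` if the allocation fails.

Answer: 19

Derivation:
Op 1: a = malloc(13) -> a = 0; heap: [0-12 ALLOC][13-61 FREE]
Op 2: b = malloc(14) -> b = 13; heap: [0-12 ALLOC][13-26 ALLOC][27-61 FREE]
Op 3: free(b) -> (freed b); heap: [0-12 ALLOC][13-61 FREE]
Op 4: free(a) -> (freed a); heap: [0-61 FREE]
Op 5: c = malloc(15) -> c = 0; heap: [0-14 ALLOC][15-61 FREE]
Op 6: d = malloc(4) -> d = 15; heap: [0-14 ALLOC][15-18 ALLOC][19-61 FREE]
Op 7: free(c) -> (freed c); heap: [0-14 FREE][15-18 ALLOC][19-61 FREE]
malloc(43): first-fit scan over [0-14 FREE][15-18 ALLOC][19-61 FREE] -> 19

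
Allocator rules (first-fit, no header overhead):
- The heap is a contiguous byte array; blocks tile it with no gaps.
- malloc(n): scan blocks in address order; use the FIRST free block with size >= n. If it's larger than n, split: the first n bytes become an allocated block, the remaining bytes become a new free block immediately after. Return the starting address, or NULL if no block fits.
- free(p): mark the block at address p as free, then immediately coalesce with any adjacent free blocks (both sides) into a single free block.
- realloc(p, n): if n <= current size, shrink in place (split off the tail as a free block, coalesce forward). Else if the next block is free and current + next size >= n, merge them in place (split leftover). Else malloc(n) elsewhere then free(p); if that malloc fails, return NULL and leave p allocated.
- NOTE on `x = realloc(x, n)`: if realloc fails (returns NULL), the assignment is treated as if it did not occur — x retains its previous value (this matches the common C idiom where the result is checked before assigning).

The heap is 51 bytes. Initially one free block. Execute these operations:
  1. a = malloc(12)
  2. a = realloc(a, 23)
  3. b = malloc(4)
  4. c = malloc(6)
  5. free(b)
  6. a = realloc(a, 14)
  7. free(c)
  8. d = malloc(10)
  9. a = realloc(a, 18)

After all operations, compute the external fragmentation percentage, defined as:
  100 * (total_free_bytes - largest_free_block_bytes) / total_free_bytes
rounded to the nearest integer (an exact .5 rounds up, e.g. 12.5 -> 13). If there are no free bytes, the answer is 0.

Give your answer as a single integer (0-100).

Answer: 39

Derivation:
Op 1: a = malloc(12) -> a = 0; heap: [0-11 ALLOC][12-50 FREE]
Op 2: a = realloc(a, 23) -> a = 0; heap: [0-22 ALLOC][23-50 FREE]
Op 3: b = malloc(4) -> b = 23; heap: [0-22 ALLOC][23-26 ALLOC][27-50 FREE]
Op 4: c = malloc(6) -> c = 27; heap: [0-22 ALLOC][23-26 ALLOC][27-32 ALLOC][33-50 FREE]
Op 5: free(b) -> (freed b); heap: [0-22 ALLOC][23-26 FREE][27-32 ALLOC][33-50 FREE]
Op 6: a = realloc(a, 14) -> a = 0; heap: [0-13 ALLOC][14-26 FREE][27-32 ALLOC][33-50 FREE]
Op 7: free(c) -> (freed c); heap: [0-13 ALLOC][14-50 FREE]
Op 8: d = malloc(10) -> d = 14; heap: [0-13 ALLOC][14-23 ALLOC][24-50 FREE]
Op 9: a = realloc(a, 18) -> a = 24; heap: [0-13 FREE][14-23 ALLOC][24-41 ALLOC][42-50 FREE]
Free blocks: [14 9] total_free=23 largest=14 -> 100*(23-14)/23 = 900/23 ≈ 39.130 -> rounds to 39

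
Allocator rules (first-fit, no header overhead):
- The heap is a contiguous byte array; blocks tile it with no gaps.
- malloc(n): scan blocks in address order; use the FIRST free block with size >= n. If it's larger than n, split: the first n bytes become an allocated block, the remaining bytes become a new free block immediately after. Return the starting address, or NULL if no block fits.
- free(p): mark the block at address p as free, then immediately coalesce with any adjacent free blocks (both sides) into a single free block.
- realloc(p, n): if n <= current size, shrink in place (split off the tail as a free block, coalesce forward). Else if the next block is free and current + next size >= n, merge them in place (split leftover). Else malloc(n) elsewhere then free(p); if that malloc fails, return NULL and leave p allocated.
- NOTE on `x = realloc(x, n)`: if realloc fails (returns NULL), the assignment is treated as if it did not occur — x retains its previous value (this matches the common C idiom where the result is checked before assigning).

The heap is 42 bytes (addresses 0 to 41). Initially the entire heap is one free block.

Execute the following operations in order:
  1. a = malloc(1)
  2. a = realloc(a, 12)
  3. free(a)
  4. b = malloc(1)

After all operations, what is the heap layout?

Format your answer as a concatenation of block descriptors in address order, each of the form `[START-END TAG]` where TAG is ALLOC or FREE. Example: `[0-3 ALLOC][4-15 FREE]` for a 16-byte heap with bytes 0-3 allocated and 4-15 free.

Op 1: a = malloc(1) -> a = 0; heap: [0-0 ALLOC][1-41 FREE]
Op 2: a = realloc(a, 12) -> a = 0; heap: [0-11 ALLOC][12-41 FREE]
Op 3: free(a) -> (freed a); heap: [0-41 FREE]
Op 4: b = malloc(1) -> b = 0; heap: [0-0 ALLOC][1-41 FREE]

Answer: [0-0 ALLOC][1-41 FREE]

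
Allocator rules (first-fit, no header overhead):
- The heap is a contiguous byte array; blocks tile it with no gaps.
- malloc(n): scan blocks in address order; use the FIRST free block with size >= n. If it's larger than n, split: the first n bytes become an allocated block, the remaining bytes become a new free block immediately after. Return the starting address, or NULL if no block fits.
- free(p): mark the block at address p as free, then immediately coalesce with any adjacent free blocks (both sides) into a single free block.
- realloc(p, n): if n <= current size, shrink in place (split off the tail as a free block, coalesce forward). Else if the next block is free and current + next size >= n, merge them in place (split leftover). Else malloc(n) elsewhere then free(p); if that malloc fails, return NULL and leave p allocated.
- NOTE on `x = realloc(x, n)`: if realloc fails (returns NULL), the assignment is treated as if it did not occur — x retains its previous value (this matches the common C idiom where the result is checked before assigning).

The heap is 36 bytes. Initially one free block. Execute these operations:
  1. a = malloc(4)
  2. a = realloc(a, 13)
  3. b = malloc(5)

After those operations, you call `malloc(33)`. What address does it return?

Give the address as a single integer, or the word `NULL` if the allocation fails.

Op 1: a = malloc(4) -> a = 0; heap: [0-3 ALLOC][4-35 FREE]
Op 2: a = realloc(a, 13) -> a = 0; heap: [0-12 ALLOC][13-35 FREE]
Op 3: b = malloc(5) -> b = 13; heap: [0-12 ALLOC][13-17 ALLOC][18-35 FREE]
malloc(33): first-fit scan over [0-12 ALLOC][13-17 ALLOC][18-35 FREE] -> NULL

Answer: NULL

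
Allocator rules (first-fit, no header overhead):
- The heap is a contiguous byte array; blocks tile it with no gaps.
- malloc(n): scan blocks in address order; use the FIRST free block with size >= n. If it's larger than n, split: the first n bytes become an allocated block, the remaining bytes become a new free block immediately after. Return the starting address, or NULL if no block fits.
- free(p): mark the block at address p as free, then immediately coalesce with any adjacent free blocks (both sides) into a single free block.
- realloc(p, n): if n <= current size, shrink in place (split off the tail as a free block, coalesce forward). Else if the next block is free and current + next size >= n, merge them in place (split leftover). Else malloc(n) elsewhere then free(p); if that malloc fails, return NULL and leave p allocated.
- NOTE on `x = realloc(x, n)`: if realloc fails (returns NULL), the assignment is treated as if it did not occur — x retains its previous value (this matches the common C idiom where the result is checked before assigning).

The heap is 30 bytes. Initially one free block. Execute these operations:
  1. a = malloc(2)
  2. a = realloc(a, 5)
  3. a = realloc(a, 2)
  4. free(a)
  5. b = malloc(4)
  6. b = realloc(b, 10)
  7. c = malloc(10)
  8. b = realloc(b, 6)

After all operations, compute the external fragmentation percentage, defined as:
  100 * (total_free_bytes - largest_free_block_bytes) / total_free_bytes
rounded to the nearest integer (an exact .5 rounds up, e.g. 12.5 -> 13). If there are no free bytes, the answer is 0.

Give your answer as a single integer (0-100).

Op 1: a = malloc(2) -> a = 0; heap: [0-1 ALLOC][2-29 FREE]
Op 2: a = realloc(a, 5) -> a = 0; heap: [0-4 ALLOC][5-29 FREE]
Op 3: a = realloc(a, 2) -> a = 0; heap: [0-1 ALLOC][2-29 FREE]
Op 4: free(a) -> (freed a); heap: [0-29 FREE]
Op 5: b = malloc(4) -> b = 0; heap: [0-3 ALLOC][4-29 FREE]
Op 6: b = realloc(b, 10) -> b = 0; heap: [0-9 ALLOC][10-29 FREE]
Op 7: c = malloc(10) -> c = 10; heap: [0-9 ALLOC][10-19 ALLOC][20-29 FREE]
Op 8: b = realloc(b, 6) -> b = 0; heap: [0-5 ALLOC][6-9 FREE][10-19 ALLOC][20-29 FREE]
Free blocks: [4 10] total_free=14 largest=10 -> 100*(14-10)/14 = 400/14 ≈ 28.571 -> rounds to 29

Answer: 29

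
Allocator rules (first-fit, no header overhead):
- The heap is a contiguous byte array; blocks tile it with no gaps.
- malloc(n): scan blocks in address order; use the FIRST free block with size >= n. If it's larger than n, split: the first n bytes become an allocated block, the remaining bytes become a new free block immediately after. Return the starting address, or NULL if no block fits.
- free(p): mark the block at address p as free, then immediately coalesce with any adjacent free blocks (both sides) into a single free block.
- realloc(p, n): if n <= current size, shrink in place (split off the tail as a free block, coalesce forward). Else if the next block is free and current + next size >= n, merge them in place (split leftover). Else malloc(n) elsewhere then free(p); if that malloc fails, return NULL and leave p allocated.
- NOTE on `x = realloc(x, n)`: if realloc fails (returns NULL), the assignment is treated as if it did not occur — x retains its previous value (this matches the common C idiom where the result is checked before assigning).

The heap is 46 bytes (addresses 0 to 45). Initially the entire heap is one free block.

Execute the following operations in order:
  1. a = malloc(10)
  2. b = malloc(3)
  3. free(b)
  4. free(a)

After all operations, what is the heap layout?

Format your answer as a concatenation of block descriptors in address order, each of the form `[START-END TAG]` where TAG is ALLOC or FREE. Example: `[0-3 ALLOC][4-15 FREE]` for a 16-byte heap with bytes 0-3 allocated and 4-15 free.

Answer: [0-45 FREE]

Derivation:
Op 1: a = malloc(10) -> a = 0; heap: [0-9 ALLOC][10-45 FREE]
Op 2: b = malloc(3) -> b = 10; heap: [0-9 ALLOC][10-12 ALLOC][13-45 FREE]
Op 3: free(b) -> (freed b); heap: [0-9 ALLOC][10-45 FREE]
Op 4: free(a) -> (freed a); heap: [0-45 FREE]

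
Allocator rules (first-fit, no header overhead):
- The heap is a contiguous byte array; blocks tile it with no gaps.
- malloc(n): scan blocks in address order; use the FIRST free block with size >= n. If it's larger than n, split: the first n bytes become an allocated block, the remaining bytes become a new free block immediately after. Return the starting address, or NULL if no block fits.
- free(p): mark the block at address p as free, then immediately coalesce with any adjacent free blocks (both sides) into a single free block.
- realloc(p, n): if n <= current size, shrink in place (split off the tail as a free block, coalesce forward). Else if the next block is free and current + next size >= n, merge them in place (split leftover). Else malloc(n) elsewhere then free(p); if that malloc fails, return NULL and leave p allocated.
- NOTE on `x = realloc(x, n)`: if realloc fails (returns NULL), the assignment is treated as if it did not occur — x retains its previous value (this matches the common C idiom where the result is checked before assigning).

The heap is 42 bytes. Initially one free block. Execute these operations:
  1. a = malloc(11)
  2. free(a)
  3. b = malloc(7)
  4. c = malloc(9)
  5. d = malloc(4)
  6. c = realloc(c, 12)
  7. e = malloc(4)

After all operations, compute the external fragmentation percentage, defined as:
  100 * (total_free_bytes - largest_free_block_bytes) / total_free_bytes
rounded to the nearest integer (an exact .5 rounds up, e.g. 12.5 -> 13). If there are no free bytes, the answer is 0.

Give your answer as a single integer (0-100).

Op 1: a = malloc(11) -> a = 0; heap: [0-10 ALLOC][11-41 FREE]
Op 2: free(a) -> (freed a); heap: [0-41 FREE]
Op 3: b = malloc(7) -> b = 0; heap: [0-6 ALLOC][7-41 FREE]
Op 4: c = malloc(9) -> c = 7; heap: [0-6 ALLOC][7-15 ALLOC][16-41 FREE]
Op 5: d = malloc(4) -> d = 16; heap: [0-6 ALLOC][7-15 ALLOC][16-19 ALLOC][20-41 FREE]
Op 6: c = realloc(c, 12) -> c = 20; heap: [0-6 ALLOC][7-15 FREE][16-19 ALLOC][20-31 ALLOC][32-41 FREE]
Op 7: e = malloc(4) -> e = 7; heap: [0-6 ALLOC][7-10 ALLOC][11-15 FREE][16-19 ALLOC][20-31 ALLOC][32-41 FREE]
Free blocks: [5 10] total_free=15 largest=10 -> 100*(15-10)/15 = 500/15 ≈ 33.333 -> rounds to 33

Answer: 33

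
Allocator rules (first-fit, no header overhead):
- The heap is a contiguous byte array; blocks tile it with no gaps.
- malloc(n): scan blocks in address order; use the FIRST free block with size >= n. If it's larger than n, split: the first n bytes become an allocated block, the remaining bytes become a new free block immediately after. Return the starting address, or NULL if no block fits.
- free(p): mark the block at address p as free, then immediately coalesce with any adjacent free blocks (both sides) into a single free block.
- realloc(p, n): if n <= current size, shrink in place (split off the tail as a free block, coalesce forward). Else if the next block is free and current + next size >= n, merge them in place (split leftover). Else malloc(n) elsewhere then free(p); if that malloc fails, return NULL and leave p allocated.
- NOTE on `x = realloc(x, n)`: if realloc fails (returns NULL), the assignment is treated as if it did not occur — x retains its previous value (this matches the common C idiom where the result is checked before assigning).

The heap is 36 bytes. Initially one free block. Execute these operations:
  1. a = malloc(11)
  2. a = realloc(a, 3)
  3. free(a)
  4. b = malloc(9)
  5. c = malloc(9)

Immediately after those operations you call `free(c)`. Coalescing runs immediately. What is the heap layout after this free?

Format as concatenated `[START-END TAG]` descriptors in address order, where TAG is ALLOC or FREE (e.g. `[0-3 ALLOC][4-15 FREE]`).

Op 1: a = malloc(11) -> a = 0; heap: [0-10 ALLOC][11-35 FREE]
Op 2: a = realloc(a, 3) -> a = 0; heap: [0-2 ALLOC][3-35 FREE]
Op 3: free(a) -> (freed a); heap: [0-35 FREE]
Op 4: b = malloc(9) -> b = 0; heap: [0-8 ALLOC][9-35 FREE]
Op 5: c = malloc(9) -> c = 9; heap: [0-8 ALLOC][9-17 ALLOC][18-35 FREE]
free(c): c = 9 -> block [9-17 ALLOC]; mark free, coalesce with adjacent free neighbors -> [0-8 ALLOC][9-35 FREE]

Answer: [0-8 ALLOC][9-35 FREE]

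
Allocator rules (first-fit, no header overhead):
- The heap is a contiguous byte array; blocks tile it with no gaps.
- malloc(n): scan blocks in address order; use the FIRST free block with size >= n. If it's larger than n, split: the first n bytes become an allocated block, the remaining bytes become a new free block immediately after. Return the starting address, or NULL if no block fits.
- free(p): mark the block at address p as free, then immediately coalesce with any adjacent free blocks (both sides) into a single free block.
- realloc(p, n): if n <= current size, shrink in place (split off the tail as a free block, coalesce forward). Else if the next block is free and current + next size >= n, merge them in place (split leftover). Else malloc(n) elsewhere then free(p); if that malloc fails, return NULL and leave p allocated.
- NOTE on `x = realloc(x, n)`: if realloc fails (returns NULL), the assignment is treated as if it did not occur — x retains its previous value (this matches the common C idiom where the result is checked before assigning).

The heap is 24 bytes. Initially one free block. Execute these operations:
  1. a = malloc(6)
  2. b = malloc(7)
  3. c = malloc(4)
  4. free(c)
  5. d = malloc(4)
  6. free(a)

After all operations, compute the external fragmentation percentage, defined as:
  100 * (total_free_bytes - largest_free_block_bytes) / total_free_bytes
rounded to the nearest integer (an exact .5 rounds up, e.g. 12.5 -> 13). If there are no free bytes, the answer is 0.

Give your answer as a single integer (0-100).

Op 1: a = malloc(6) -> a = 0; heap: [0-5 ALLOC][6-23 FREE]
Op 2: b = malloc(7) -> b = 6; heap: [0-5 ALLOC][6-12 ALLOC][13-23 FREE]
Op 3: c = malloc(4) -> c = 13; heap: [0-5 ALLOC][6-12 ALLOC][13-16 ALLOC][17-23 FREE]
Op 4: free(c) -> (freed c); heap: [0-5 ALLOC][6-12 ALLOC][13-23 FREE]
Op 5: d = malloc(4) -> d = 13; heap: [0-5 ALLOC][6-12 ALLOC][13-16 ALLOC][17-23 FREE]
Op 6: free(a) -> (freed a); heap: [0-5 FREE][6-12 ALLOC][13-16 ALLOC][17-23 FREE]
Free blocks: [6 7] total_free=13 largest=7 -> 100*(13-7)/13 = 600/13 ≈ 46.154 -> rounds to 46

Answer: 46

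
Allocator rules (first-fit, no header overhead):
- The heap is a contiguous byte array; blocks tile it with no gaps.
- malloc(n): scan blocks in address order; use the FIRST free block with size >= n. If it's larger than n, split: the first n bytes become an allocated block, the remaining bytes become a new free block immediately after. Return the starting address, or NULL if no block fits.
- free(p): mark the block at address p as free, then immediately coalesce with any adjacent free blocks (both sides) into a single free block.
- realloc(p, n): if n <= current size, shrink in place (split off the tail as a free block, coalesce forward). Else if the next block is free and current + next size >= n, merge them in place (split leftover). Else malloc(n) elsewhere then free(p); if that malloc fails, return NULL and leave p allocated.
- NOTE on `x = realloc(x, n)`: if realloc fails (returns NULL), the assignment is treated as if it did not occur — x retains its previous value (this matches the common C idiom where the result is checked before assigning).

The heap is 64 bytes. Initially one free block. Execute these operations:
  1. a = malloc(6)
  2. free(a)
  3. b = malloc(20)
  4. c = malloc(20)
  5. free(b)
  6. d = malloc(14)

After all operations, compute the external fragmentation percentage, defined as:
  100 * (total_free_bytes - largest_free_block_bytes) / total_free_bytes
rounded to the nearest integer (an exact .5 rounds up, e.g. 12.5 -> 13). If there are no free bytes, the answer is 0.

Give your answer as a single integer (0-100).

Op 1: a = malloc(6) -> a = 0; heap: [0-5 ALLOC][6-63 FREE]
Op 2: free(a) -> (freed a); heap: [0-63 FREE]
Op 3: b = malloc(20) -> b = 0; heap: [0-19 ALLOC][20-63 FREE]
Op 4: c = malloc(20) -> c = 20; heap: [0-19 ALLOC][20-39 ALLOC][40-63 FREE]
Op 5: free(b) -> (freed b); heap: [0-19 FREE][20-39 ALLOC][40-63 FREE]
Op 6: d = malloc(14) -> d = 0; heap: [0-13 ALLOC][14-19 FREE][20-39 ALLOC][40-63 FREE]
Free blocks: [6 24] total_free=30 largest=24 -> 100*(30-24)/30 = 600/30 = 20

Answer: 20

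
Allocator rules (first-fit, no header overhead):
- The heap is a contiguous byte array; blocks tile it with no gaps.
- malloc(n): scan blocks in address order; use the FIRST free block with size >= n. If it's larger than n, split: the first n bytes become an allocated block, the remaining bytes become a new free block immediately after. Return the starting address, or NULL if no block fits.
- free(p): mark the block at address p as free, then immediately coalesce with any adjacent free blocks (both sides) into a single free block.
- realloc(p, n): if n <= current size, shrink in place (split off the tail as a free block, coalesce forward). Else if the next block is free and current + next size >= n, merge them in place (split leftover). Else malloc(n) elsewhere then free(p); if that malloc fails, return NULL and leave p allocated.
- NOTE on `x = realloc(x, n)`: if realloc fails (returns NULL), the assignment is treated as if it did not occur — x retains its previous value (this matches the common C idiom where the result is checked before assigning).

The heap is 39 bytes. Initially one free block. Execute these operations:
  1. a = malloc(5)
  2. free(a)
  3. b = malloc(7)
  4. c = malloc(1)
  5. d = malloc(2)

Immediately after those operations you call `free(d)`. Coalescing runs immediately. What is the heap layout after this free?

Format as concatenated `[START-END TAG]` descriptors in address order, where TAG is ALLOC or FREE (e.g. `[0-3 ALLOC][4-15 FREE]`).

Answer: [0-6 ALLOC][7-7 ALLOC][8-38 FREE]

Derivation:
Op 1: a = malloc(5) -> a = 0; heap: [0-4 ALLOC][5-38 FREE]
Op 2: free(a) -> (freed a); heap: [0-38 FREE]
Op 3: b = malloc(7) -> b = 0; heap: [0-6 ALLOC][7-38 FREE]
Op 4: c = malloc(1) -> c = 7; heap: [0-6 ALLOC][7-7 ALLOC][8-38 FREE]
Op 5: d = malloc(2) -> d = 8; heap: [0-6 ALLOC][7-7 ALLOC][8-9 ALLOC][10-38 FREE]
free(d): d = 8 -> block [8-9 ALLOC]; mark free, coalesce with adjacent free neighbors -> [0-6 ALLOC][7-7 ALLOC][8-38 FREE]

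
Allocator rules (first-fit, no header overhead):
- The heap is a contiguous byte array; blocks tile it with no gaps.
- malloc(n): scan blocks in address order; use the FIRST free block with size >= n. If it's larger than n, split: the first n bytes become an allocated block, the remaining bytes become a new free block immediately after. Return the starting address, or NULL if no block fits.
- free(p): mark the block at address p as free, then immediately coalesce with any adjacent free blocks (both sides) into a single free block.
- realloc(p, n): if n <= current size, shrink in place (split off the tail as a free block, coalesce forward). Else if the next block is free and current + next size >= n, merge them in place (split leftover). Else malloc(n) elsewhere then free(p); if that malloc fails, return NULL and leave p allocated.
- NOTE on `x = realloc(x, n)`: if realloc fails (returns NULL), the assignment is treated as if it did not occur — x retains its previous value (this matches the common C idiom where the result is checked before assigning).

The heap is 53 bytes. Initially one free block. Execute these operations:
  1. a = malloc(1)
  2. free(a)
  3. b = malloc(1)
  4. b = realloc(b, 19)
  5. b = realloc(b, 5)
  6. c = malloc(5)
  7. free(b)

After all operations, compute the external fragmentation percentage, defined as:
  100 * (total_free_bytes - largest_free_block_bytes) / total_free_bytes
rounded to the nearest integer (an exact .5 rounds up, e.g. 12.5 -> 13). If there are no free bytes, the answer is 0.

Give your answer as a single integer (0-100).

Answer: 10

Derivation:
Op 1: a = malloc(1) -> a = 0; heap: [0-0 ALLOC][1-52 FREE]
Op 2: free(a) -> (freed a); heap: [0-52 FREE]
Op 3: b = malloc(1) -> b = 0; heap: [0-0 ALLOC][1-52 FREE]
Op 4: b = realloc(b, 19) -> b = 0; heap: [0-18 ALLOC][19-52 FREE]
Op 5: b = realloc(b, 5) -> b = 0; heap: [0-4 ALLOC][5-52 FREE]
Op 6: c = malloc(5) -> c = 5; heap: [0-4 ALLOC][5-9 ALLOC][10-52 FREE]
Op 7: free(b) -> (freed b); heap: [0-4 FREE][5-9 ALLOC][10-52 FREE]
Free blocks: [5 43] total_free=48 largest=43 -> 100*(48-43)/48 = 500/48 ≈ 10.417 -> rounds to 10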